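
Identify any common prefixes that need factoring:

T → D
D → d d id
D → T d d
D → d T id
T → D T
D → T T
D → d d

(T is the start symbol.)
Yes, T has productions with common prefix 'D'; D has productions with common prefix 'd'; D has productions with common prefix 'T'

Left-factoring is needed when two productions for the same non-terminal
share a common prefix on the right-hand side.

Productions for T:
  T → D
  T → D T
Productions for D:
  D → d d id
  D → T d d
  D → d T id
  D → T T
  D → d d

Found common prefix 'D' in productions for T
Found common prefix 'd' in productions for D
Found common prefix 'T' in productions for D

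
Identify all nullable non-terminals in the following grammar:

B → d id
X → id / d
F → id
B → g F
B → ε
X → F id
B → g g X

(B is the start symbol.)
{ 'B' }

A non-terminal is nullable if it can derive ε (the empty string): either it has an ε-production, or it has a production whose right-hand side consists entirely of nullable non-terminals.

ε-productions: B → ε
So B is immediately nullable.
No further non-terminal can be added: every production for the remaining non-terminals contains a terminal or a non-nullable non-terminal.
Nullable = { 'B' }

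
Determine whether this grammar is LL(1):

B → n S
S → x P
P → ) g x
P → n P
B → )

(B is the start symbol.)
A grammar is LL(1) if for each non-terminal N with multiple productions, the predict sets of those productions are pairwise disjoint, where PREDICT(N → α) = (FIRST(α) \ {ε}) ∪ (FOLLOW(N) if α ⇒* ε).

For B:
  PREDICT(B → n S) = { 'n' }
  PREDICT(B → ')') = { ')' }
For P:
  PREDICT(P → ')' g x) = { ')' }
  PREDICT(P → n P) = { 'n' }
S has a single production, so nothing to check there.

All predict sets are disjoint. The grammar IS LL(1).

Answer: Yes, the grammar is LL(1).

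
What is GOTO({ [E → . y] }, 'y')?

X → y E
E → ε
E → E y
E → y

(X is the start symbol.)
{ [E → y .] }

GOTO(I, 'y') = CLOSURE({ [A → αX.β] : [A → α.Xβ] ∈ I, X = 'y' })

Items with dot before 'y', with the dot advanced:
  [E → . y] → [E → y .]
Closure adds nothing (no advanced item has the dot before a non-terminal).

GOTO = { [E → y .] }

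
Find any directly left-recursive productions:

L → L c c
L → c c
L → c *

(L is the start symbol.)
Yes, L is left-recursive

L → L c c: LEFT RECURSIVE (starts with L)
L → c c: starts with c
L → c *: starts with c

The grammar has direct left recursion on: L.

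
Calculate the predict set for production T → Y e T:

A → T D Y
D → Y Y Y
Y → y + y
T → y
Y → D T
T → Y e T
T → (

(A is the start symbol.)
PREDICT(T → Y e T) = (FIRST(RHS) \ {ε}) ∪ (FOLLOW(T) if ε ∈ FIRST(RHS), i.e. RHS ⇒* ε)
FIRST(Y) = { 'y' }
FIRST(Y e T) = { 'y' }
ε ∉ FIRST(Y e T), so FOLLOW(T) is not added.
PREDICT(T → Y e T) = { 'y' }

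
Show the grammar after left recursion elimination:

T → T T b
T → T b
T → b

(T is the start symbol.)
T → b T'
T' → T b T'
T' → b T'
T' → ε

T is directly left-recursive. The standard transformation for
  A → A α₁ | ... | A α_m | β₁ | ... | β_n
is
  A  → β₁ A' | ... | β_n A'
  A' → α₁ A' | ... | α_m A' | ε

T → b becomes T → b T'
T → T T b becomes T' → T b T'
T → T b becomes T' → b T'
Add T' → ε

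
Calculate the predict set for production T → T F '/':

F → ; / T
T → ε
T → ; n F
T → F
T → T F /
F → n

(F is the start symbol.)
{ ';', 'n' }

PREDICT(T → T F '/') = (FIRST(RHS) \ {ε}) ∪ (FOLLOW(T) if ε ∈ FIRST(RHS), i.e. RHS ⇒* ε)
FIRST(T) = { ';', 'n', ε }
FIRST(F) = { ';', 'n' }
FIRST(T F '/') = { ';', 'n' }
ε ∉ FIRST(T F '/'), so FOLLOW(T) is not added.
PREDICT(T → T F '/') = { ';', 'n' }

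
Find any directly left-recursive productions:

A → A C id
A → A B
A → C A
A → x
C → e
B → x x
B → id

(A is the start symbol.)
Yes, A is left-recursive

Direct left recursion occurs when N → N α for some non-terminal N (the right-hand side begins with the left-hand side itself).

A → A C id: LEFT RECURSIVE (starts with A)
A → A B: LEFT RECURSIVE (starts with A)
A → C A: starts with C
A → x: starts with x
C → e: starts with e
B → x x: starts with x
B → id: starts with id

The grammar has direct left recursion on: A.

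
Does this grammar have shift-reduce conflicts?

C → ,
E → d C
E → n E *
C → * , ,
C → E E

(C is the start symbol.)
No shift-reduce conflicts

A shift-reduce conflict occurs when an LR(0) state has both:
  - a complete (reduce) item [A → α .] (dot at the end), and
  - a shift item [B → β . c γ] (dot before a terminal).

Augment with C' → C and build the canonical LR(0) collection (I0 = CLOSURE({[C' → . C]}), then GOTO on every symbol after a dot until no new states appear). It has 13 states:
  I0: { [C → . * , ,], [C → . ,], [C → . E E], [C' → . C], [E → . d C], [E → . n E *] }  — shift
  I1: { [C → * . , ,] }  — shift
  I2: { [C → , .] }  — reduce
  I3: { [C' → C .] }  — accept
  I4: { [C → E . E], [E → . d C], [E → . n E *] }  — shift
  I5: { [C → . * , ,], [C → . ,], [C → . E E], [E → . d C], [E → . n E *], [E → d . C] }  — shift
  I6: { [E → . d C], [E → . n E *], [E → n . E *] }  — shift
  I7: { [E → n E . *] }  — shift
  I8: { [E → n E * .] }  — reduce
  I9: { [E → d C .] }  — reduce
  I10: { [C → E E .] }  — reduce
  I11: { [C → * , . ,] }  — shift
  I12: { [C → * , , .] }  — reduce

No state contains both a complete item and a shift item.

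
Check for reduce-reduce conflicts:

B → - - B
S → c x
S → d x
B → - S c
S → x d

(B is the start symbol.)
A reduce-reduce conflict occurs when an LR(0) state has two complete items [A → α .] and [B → β .] — both call for a reduction, and with no lookahead the parser cannot choose between them.

Augment with B' → B and build the canonical LR(0) collection (I0 = CLOSURE({[B' → . B]}), then GOTO on every symbol after a dot until no new states appear). It has 13 states:
  I0: { [B → . - - B], [B → . - S c], [B' → . B] }  — shift
  I1: { [B → - . - B], [B → - . S c], [S → . c x], [S → . d x], [S → . x d] }  — shift
  I2: { [B' → B .] }  — accept
  I3: { [B → - - . B], [B → . - - B], [B → . - S c] }  — shift
  I4: { [B → - S . c] }  — shift
  I5: { [S → c . x] }  — shift
  I6: { [S → d . x] }  — shift
  I7: { [S → x . d] }  — shift
  I8: { [S → x d .] }  — reduce
  I9: { [S → d x .] }  — reduce
  I10: { [S → c x .] }  — reduce
  I11: { [B → - S c .] }  — reduce
  I12: { [B → - - B .] }  — reduce

No state contains more than one complete item.

Answer: No reduce-reduce conflicts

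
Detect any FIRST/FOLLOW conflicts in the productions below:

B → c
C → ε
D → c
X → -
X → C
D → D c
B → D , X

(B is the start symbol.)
Nullable non-terminals: C, X.
FIRST sets used below: FIRST(C) = { ε }
C has a nullable alternative but only one production, so nothing to check.

X: nullable alternative(s) X → C; FOLLOW(X) = { $ }
  X → -: FIRST \ {ε} = { '-' } — disjoint from FOLLOW(X)
  X → C: FIRST \ {ε} = { } — this is the only nullable alternative, skip

B, D have no nullable alternative, so no FIRST/FOLLOW check is needed there.

No FIRST/FOLLOW conflicts found.

Answer: No FIRST/FOLLOW conflicts.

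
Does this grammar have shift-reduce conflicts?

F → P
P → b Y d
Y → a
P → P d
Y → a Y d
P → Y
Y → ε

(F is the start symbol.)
Yes — I0: [Y → .] vs [P → . b Y d]; I2: [F → P .] vs [P → P . d]; I4: [Y → .] vs [Y → . a]; I5: [Y → .] vs [Y → . a]

A shift-reduce conflict occurs when an LR(0) state has both:
  - a complete (reduce) item [A → α .] (dot at the end), and
  - a shift item [B → β . c γ] (dot before a terminal).

Augment with F' → F and build the canonical LR(0) collection (I0 = CLOSURE({[F' → . F]}), then GOTO on every symbol after a dot until no new states appear). It has 11 states:
  I0: { [F → . P], [F' → . F], [P → . P d], [P → . Y], [P → . b Y d], [Y → . a Y d], [Y → . a], [Y → .] }  — shift, reduce
  I1: { [F' → F .] }  — accept
  I2: { [F → P .], [P → P . d] }  — shift, reduce
  I3: { [P → Y .] }  — reduce
  I4: { [Y → . a Y d], [Y → . a], [Y → .], [Y → a . Y d], [Y → a .] }  — shift, 2 reduces
  I5: { [P → b . Y d], [Y → . a Y d], [Y → . a], [Y → .] }  — shift, reduce
  I6: { [P → b Y . d] }  — shift
  I7: { [P → b Y d .] }  — reduce
  I8: { [Y → a Y . d] }  — shift
  I9: { [Y → a Y d .] }  — reduce
  I10: { [P → P d .] }  — reduce

I0 contains reduce item [Y → .] and shift items [P → . b Y d], [Y → . a], [Y → . a Y d] — shift-reduce conflict.
I2 contains reduce item [F → P .] and shift item [P → P . d] — shift-reduce conflict.
I4 contains reduce items [Y → .], [Y → a .] and shift items [Y → . a], [Y → . a Y d] — shift-reduce conflict.
I5 contains reduce item [Y → .] and shift items [Y → . a], [Y → . a Y d] — shift-reduce conflict.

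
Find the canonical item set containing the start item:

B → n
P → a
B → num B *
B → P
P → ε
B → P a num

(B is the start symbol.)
{ [B → . P a num], [B → . P], [B → . n], [B → . num B *], [B' → . B], [P → . a], [P → .] }

First, augment the grammar with B' → B
I₀ = CLOSURE({ [B' → . B] }):
  [B' → . B] has the dot before B: add [B → . n], [B → . num B *], [B → . P], [B → . P a num]
  [B → . P] has the dot before P: add [P → . a], [P → .]
No further items can be added.

I₀ = { [B → . P a num], [B → . P], [B → . n], [B → . num B *], [B' → . B], [P → . a], [P → .] }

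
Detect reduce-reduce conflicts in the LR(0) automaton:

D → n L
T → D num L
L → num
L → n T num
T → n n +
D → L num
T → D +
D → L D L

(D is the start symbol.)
A reduce-reduce conflict occurs when an LR(0) state has two complete items [A → α .] and [B → β .] — both call for a reduction, and with no lookahead the parser cannot choose between them.

Augment with D' → D and build the canonical LR(0) collection (I0 = CLOSURE({[D' → . D]}), then GOTO on every symbol after a dot until no new states appear). It has 19 states:
  I0: { [D → . L D L], [D → . L num], [D → . n L], [D' → . D], [L → . n T num], [L → . num] }  — shift
  I1: { [D' → D .] }  — accept
  I2: { [D → . L D L], [D → . L num], [D → . n L], [D → L . D L], [D → L . num], [L → . n T num], [L → . num] }  — shift
  I3: { [D → . L D L], [D → . L num], [D → . n L], [D → n . L], [L → . n T num], [L → . num], [L → n . T num], [T → . D +], [T → . D num L], [T → . n n +] }  — shift
  I4: { [L → num .] }  — reduce
  I5: { [T → D . +], [T → D . num L] }  — shift
  I6: { [D → . L D L], [D → . L num], [D → . n L], [D → L . D L], [D → L . num], [D → n L .], [L → . n T num], [L → . num] }  — shift, reduce
  I7: { [L → n T . num] }  — shift
  I8: { [D → . L D L], [D → . L num], [D → . n L], [D → n . L], [L → . n T num], [L → . num], [L → n . T num], [T → . D +], [T → . D num L], [T → . n n +], [T → n . n +] }  — shift
  I9: { [D → . L D L], [D → . L num], [D → . n L], [D → n . L], [L → . n T num], [L → . num], [L → n . T num], [T → . D +], [T → . D num L], [T → . n n +], [T → n . n +], [T → n n . +] }  — shift
  I10: { [T → n n + .] }  — reduce
  I11: { [L → n T num .] }  — reduce
  I12: { [D → L D . L], [L → . n T num], [L → . num] }  — shift
  I13: { [D → L num .], [L → num .] }  — 2 reduces
  I14: { [D → L D L .] }  — reduce
  I15: { [D → . L D L], [D → . L num], [D → . n L], [L → . n T num], [L → . num], [L → n . T num], [T → . D +], [T → . D num L], [T → . n n +] }  — shift
  I16: { [T → D + .] }  — reduce
  I17: { [L → . n T num], [L → . num], [T → D num . L] }  — shift
  I18: { [T → D num L .] }  — reduce

I13 contains complete items [D → L num .], [L → num .] — reduce-reduce conflict.

Answer: Yes — I13: [D → L num .] vs [L → num .]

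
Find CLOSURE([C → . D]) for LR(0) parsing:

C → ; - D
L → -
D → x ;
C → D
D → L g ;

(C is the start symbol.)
{ [C → . D], [D → . L g ;], [D → . x ;], [L → . -] }

Start with: [C → . D]
  [C → . D] has the dot before D: add [D → . x ;], [D → . L g ;]
  [D → . L g ;] has the dot before L: add [L → . -]
No further items can be added.

CLOSURE = { [C → . D], [D → . L g ;], [D → . x ;], [L → . -] }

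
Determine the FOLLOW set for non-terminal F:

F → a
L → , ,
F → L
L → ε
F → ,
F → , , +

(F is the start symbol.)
{ $ }

To compute FOLLOW(F), find every occurrence of F on a right-hand side N → α F β: add FIRST(β) \ {ε}, and if β is empty or nullable also add FOLLOW(N). Iterate to a fixed point.

F is the start symbol, so $ ∈ FOLLOW(F).
F does not occur on any right-hand side.

Taking the union: FOLLOW(F) = { $ }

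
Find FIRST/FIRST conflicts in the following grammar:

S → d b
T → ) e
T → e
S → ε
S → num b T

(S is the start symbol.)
No FIRST/FIRST conflicts.

Productions for S:
  S → d b: FIRST = { 'd' }
  S → ε: FIRST = { ε }
  S → num b T: FIRST = { 'num' }
Productions for T:
  T → ) e: FIRST = { ')' }
  T → e: FIRST = { 'e' }

All alternatives of each non-terminal have pairwise disjoint FIRST sets.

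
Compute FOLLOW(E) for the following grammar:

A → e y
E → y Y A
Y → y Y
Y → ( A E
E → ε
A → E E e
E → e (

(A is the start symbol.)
In Y → ( A E: E is at the end, add FOLLOW(Y)
In A → E E e: E is followed by E e, add FIRST(E e) \ {ε} = { 'e', 'y' }
In A → E E e: E is followed by e, add FIRST(e) \ {ε} = { 'e' }

The FOLLOW sets referred to above (computed the same way, to a fixed point):
  FOLLOW(Y) = { 'e', 'y' }

Taking the union: FOLLOW(E) = { 'e', 'y' }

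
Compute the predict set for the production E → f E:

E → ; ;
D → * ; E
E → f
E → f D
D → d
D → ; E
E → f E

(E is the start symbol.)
PREDICT(E → f E) = (FIRST(RHS) \ {ε}) ∪ (FOLLOW(E) if ε ∈ FIRST(RHS), i.e. RHS ⇒* ε)
FIRST(f E) = { 'f' }
ε ∉ FIRST(f E), so FOLLOW(E) is not added.
PREDICT(E → f E) = { 'f' }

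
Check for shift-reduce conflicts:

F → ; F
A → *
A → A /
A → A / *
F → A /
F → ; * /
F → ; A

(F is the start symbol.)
Yes — I5: [A → A / .] vs [A → A / . *]; I7: [A → * .] vs [F → ; * . /]; I8: [F → ; A .] vs [A → A . /]

A shift-reduce conflict occurs when an LR(0) state has both:
  - a complete (reduce) item [A → α .] (dot at the end), and
  - a shift item [B → β . c γ] (dot before a terminal).

Augment with F' → F and build the canonical LR(0) collection (I0 = CLOSURE({[F' → . F]}), then GOTO on every symbol after a dot until no new states appear). It has 11 states:
  I0: { [A → . *], [A → . A / *], [A → . A /], [F → . ; * /], [F → . ; A], [F → . ; F], [F → . A /], [F' → . F] }  — shift
  I1: { [A → * .] }  — reduce
  I2: { [A → . *], [A → . A / *], [A → . A /], [F → . ; * /], [F → . ; A], [F → . ; F], [F → . A /], [F → ; . * /], [F → ; . A], [F → ; . F] }  — shift
  I3: { [A → A . / *], [A → A . /], [F → A . /] }  — shift
  I4: { [F' → F .] }  — accept
  I5: { [A → A / . *], [A → A / .], [F → A / .] }  — shift, 2 reduces
  I6: { [A → A / * .] }  — reduce
  I7: { [A → * .], [F → ; * . /] }  — shift, reduce
  I8: { [A → A . / *], [A → A . /], [F → ; A .], [F → A . /] }  — shift, reduce
  I9: { [F → ; F .] }  — reduce
  I10: { [F → ; * / .] }  — reduce

I5 contains reduce items [A → A / .], [F → A / .] and shift item [A → A / . *] — shift-reduce conflict.
I7 contains reduce item [A → * .] and shift item [F → ; * . /] — shift-reduce conflict.
I8 contains reduce item [F → ; A .] and shift items [A → A . /], [A → A . / *], [F → A . /] — shift-reduce conflict.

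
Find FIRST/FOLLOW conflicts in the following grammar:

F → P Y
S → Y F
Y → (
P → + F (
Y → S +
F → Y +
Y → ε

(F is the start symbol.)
Yes. Y → '(' with FOLLOW(Y) on { '(' }; Y → S '+' with FOLLOW(Y) on { '(', '+' }

Nullable non-terminals: Y.
FIRST sets used below: FIRST(S) = { '(', '+' }

Y: nullable alternative(s) Y → ε; FOLLOW(Y) = { $, '(', '+' }
  Y → (: FIRST \ {ε} = { '(' } — overlaps FOLLOW(Y) on { '(' }: CONFLICT
  Y → S +: FIRST \ {ε} = { '(', '+' } — overlaps FOLLOW(Y) on { '(', '+' }: CONFLICT
  Y → ε: FIRST \ {ε} = { } — this is the only nullable alternative, skip

F, P, S have no nullable alternative, so no FIRST/FOLLOW check is needed there.

So the grammar has 2 FIRST/FOLLOW conflicts (marked CONFLICT above).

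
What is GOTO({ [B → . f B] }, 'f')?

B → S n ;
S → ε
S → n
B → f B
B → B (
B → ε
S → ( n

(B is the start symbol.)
GOTO(I, 'f') = CLOSURE({ [A → αX.β] : [A → α.Xβ] ∈ I, X = 'f' })

Items with dot before 'f', with the dot advanced:
  [B → . f B] → [B → f . B]
Closure of the advanced items:
  [B → f . B] has the dot before B: add [B → . S n ;], [B → . f B], [B → . B (], [B → .]
  [B → . S n ;] has the dot before S: add [S → .], [S → . n], [S → . ( n]

GOTO = { [B → . B (], [B → . S n ;], [B → . f B], [B → .], [B → f . B], [S → . ( n], [S → . n], [S → .] }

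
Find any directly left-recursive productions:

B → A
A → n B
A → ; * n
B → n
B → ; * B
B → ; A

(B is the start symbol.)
Direct left recursion occurs when N → N α for some non-terminal N (the right-hand side begins with the left-hand side itself).

B → A: starts with A
A → n B: starts with n
A → ; * n: starts with ';'
B → n: starts with n
B → ; * B: starts with ';'
B → ; A: starts with ';'

No direct left recursion found.

Answer: No direct left recursion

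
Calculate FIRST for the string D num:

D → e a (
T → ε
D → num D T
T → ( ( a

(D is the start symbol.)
{ 'e', 'num' }

FIRST sets of the non-terminals involved (from the grammar, by fixed-point iteration):
  FIRST(D) = { 'e', 'num' }

To compute FIRST(D num), process the symbols left to right:
Symbol D is a non-terminal. Add FIRST(D) \ {ε} = { 'e', 'num' }
D is not nullable (ε ∉ FIRST(D)), so stop here.
FIRST(D num) = { 'e', 'num' }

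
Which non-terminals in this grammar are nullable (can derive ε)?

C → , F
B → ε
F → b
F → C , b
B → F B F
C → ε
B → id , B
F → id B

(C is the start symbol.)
A non-terminal is nullable if it can derive ε (the empty string): either it has an ε-production, or it has a production whose right-hand side consists entirely of nullable non-terminals.

ε-productions: B → ε, C → ε
So B, C are immediately nullable.
No further non-terminal can be added: every production for the remaining non-terminals contains a terminal or a non-nullable non-terminal.
Nullable = { 'B', 'C' }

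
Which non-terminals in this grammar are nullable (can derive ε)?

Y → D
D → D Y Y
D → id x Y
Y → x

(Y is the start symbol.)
There are no ε-productions, so no non-terminal can derive ε.
No non-terminals are nullable.

Answer: None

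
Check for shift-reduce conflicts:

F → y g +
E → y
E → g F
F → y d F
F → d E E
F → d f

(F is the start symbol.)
No shift-reduce conflicts

A shift-reduce conflict occurs when an LR(0) state has both:
  - a complete (reduce) item [A → α .] (dot at the end), and
  - a shift item [B → β . c γ] (dot before a terminal).

Augment with F' → F and build the canonical LR(0) collection (I0 = CLOSURE({[F' → . F]}), then GOTO on every symbol after a dot until no new states appear). It has 14 states:
  I0: { [F → . d E E], [F → . d f], [F → . y d F], [F → . y g +], [F' → . F] }  — shift
  I1: { [F' → F .] }  — accept
  I2: { [E → . g F], [E → . y], [F → d . E E], [F → d . f] }  — shift
  I3: { [F → y . d F], [F → y . g +] }  — shift
  I4: { [F → . d E E], [F → . d f], [F → . y d F], [F → . y g +], [F → y d . F] }  — shift
  I5: { [F → y g . +] }  — shift
  I6: { [F → y g + .] }  — reduce
  I7: { [F → y d F .] }  — reduce
  I8: { [E → . g F], [E → . y], [F → d E . E] }  — shift
  I9: { [F → d f .] }  — reduce
  I10: { [E → g . F], [F → . d E E], [F → . d f], [F → . y d F], [F → . y g +] }  — shift
  I11: { [E → y .] }  — reduce
  I12: { [E → g F .] }  — reduce
  I13: { [F → d E E .] }  — reduce

No state contains both a complete item and a shift item.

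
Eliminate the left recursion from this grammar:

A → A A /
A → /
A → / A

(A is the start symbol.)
A → / A'
A → / A A'
A' → A / A'
A' → ε

A is directly left-recursive. The standard transformation for
  A → A α₁ | ... | A α_m | β₁ | ... | β_n
is
  A  → β₁ A' | ... | β_n A'
  A' → α₁ A' | ... | α_m A' | ε

A → / becomes A → / A'
A → / A becomes A → / A A'
A → A A / becomes A' → A / A'
Add A' → ε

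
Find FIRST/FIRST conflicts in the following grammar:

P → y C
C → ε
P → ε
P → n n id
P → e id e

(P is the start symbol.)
No FIRST/FIRST conflicts.

A FIRST/FIRST conflict occurs when two productions N → α and N → β for the same non-terminal have FIRST(α) ∩ FIRST(β) ≠ ∅ (with ε ∈ FIRST of a nullable right-hand side, so two nullable alternatives also conflict).

Productions for P:
  P → y C: FIRST = { 'y' }
  P → ε: FIRST = { ε }
  P → n n id: FIRST = { 'n' }
  P → e id e: FIRST = { 'e' }
C has only one production, so no FIRST/FIRST conflict is possible there.

All alternatives of each non-terminal have pairwise disjoint FIRST sets.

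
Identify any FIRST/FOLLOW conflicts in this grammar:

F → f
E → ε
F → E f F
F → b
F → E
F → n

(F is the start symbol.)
A FIRST/FOLLOW conflict occurs when a non-terminal N has a nullable alternative N → β (β ⇒* ε) and another alternative N → α with FIRST(α) ∩ FOLLOW(N) ≠ ∅: on such a lookahead the parser cannot decide between expanding α and letting N vanish via β.

Nullable non-terminals: E, F.
FIRST sets used below: FIRST(E) = { ε }
E has a nullable alternative but only one production, so nothing to check.

F: nullable alternative(s) F → E; FOLLOW(F) = { $ }
  F → f: FIRST \ {ε} = { 'f' } — disjoint from FOLLOW(F)
  F → E f F: FIRST \ {ε} = { 'f' } — disjoint from FOLLOW(F)
  F → b: FIRST \ {ε} = { 'b' } — disjoint from FOLLOW(F)
  F → E: FIRST \ {ε} = { } — this is the only nullable alternative, skip
  F → n: FIRST \ {ε} = { 'n' } — disjoint from FOLLOW(F)

No FIRST/FOLLOW conflicts found.

Answer: No FIRST/FOLLOW conflicts.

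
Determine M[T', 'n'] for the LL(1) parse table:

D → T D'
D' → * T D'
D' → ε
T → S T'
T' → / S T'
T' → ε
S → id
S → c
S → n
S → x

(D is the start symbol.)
Empty (error entry)

To find M[T', 'n'], we find productions for T' where 'n' is in the predict set (PREDICT(N → α) = (FIRST(α) \ {ε}) ∪ (FOLLOW(N) if α ⇒* ε)).

Relevant sets:
  FOLLOW(T') = { $, '*' }

T' → / S T': PREDICT = { '/' }
T' → ε: PREDICT = { $, '*' }

M[T', 'n'] is empty (no production applies)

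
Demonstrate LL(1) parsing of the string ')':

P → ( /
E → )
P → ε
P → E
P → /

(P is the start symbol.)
LL(1) parsing maintains a stack (initially the start symbol over $) and the input. At each step: if the stack top is a terminal, match it against the current input token; if it is a non-terminal N, replace it with the RHS of M[N, lookahead] (the unique production whose predict set contains the lookahead).

Stack is shown with the top on the left.

Stack  Input  Action
--------------------
P $    ) $    output P → E
E $    ) $    output E → )
) $    ) $    match ')'
$      $      accept

The string is accepted.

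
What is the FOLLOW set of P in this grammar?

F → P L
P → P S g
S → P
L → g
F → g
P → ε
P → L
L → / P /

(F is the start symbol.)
In F → P L: P is followed by L, add FIRST(L) \ {ε} = { '/', 'g' }
In P → P S g: P is followed by S g, add FIRST(S g) \ {ε} = { '/', 'g' }
In S → P: P is at the end, add FOLLOW(S)
In L → / P /: P is followed by '/', add FIRST('/') \ {ε} = { '/' }

The FOLLOW sets referred to above (computed the same way, to a fixed point):
  FOLLOW(S) = { 'g' }

Taking the union: FOLLOW(P) = { '/', 'g' }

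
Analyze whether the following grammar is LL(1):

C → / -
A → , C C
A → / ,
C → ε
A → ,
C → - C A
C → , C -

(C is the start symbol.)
A grammar is LL(1) if for each non-terminal N with multiple productions, the predict sets of those productions are pairwise disjoint, where PREDICT(N → α) = (FIRST(α) \ {ε}) ∪ (FOLLOW(N) if α ⇒* ε).

Relevant sets:
  FOLLOW(C) = { $, ',', '-', '/' }

For C:
  PREDICT(C → '/' '-') = { '/' }
  PREDICT(C → ε) = { $, ',', '-', '/' }
  PREDICT(C → '-' C A) = { '-' }
  PREDICT(C → ',' C '-') = { ',' }
For A:
  PREDICT(A → ',' C C) = { ',' }
  PREDICT(A → '/' ',') = { '/' }
  PREDICT(A → ',') = { ',' }

Conflict found: Predict set conflict for C: { '/' }
The grammar is NOT LL(1).

Answer: No. Predict set conflict for C: { '/' }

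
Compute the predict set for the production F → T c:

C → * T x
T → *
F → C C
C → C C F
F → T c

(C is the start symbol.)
PREDICT(F → T c) = (FIRST(RHS) \ {ε}) ∪ (FOLLOW(F) if ε ∈ FIRST(RHS), i.e. RHS ⇒* ε)
FIRST(T) = { '*' }
FIRST(T c) = { '*' }
ε ∉ FIRST(T c), so FOLLOW(F) is not added.
PREDICT(F → T c) = { '*' }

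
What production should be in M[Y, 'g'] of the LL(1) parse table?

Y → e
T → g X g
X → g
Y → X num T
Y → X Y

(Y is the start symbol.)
To find M[Y, 'g'], we find productions for Y where 'g' is in the predict set (PREDICT(N → α) = (FIRST(α) \ {ε}) ∪ (FOLLOW(N) if α ⇒* ε)).

Relevant sets:
  FIRST(X) = { 'g' }

Y → e: PREDICT = { 'e' }
Y → X num T: PREDICT = { 'g' }
  'g' is in predict set, so this production goes in M[Y, 'g']
Y → X Y: PREDICT = { 'g' }
  'g' is in predict set, so this production goes in M[Y, 'g']

M[Y, 'g'] = Y → X num T, Y → X Y  (a multiply-defined cell — the grammar is not LL(1))

Answer: Y → X num T, Y → X Y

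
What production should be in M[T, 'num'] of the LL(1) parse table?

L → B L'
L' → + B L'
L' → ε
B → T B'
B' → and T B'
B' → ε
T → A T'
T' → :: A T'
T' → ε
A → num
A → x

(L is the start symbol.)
T → A T'

To find M[T, 'num'], we find productions for T where 'num' is in the predict set (PREDICT(N → α) = (FIRST(α) \ {ε}) ∪ (FOLLOW(N) if α ⇒* ε)).

Relevant sets:
  FIRST(A) = { 'num', 'x' }

T → A T': PREDICT = { 'num', 'x' }
  'num' is in predict set, so this production goes in M[T, 'num']

M[T, 'num'] = T → A T'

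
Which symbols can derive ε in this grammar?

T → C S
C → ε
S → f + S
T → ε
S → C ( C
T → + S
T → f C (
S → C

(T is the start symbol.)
{ 'C', 'S', 'T' }

ε-productions: C → ε, T → ε
So C, T are immediately nullable.
S → C: every symbol on the right is nullable, so S is nullable too.
Every non-terminal is now nullable.
Nullable = { 'C', 'S', 'T' }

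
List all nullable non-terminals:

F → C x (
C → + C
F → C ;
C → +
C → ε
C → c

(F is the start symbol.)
A non-terminal is nullable if it can derive ε (the empty string): either it has an ε-production, or it has a production whose right-hand side consists entirely of nullable non-terminals.

ε-productions: C → ε
So C is immediately nullable.
No further non-terminal can be added: every production for the remaining non-terminals contains a terminal or a non-nullable non-terminal.
Nullable = { 'C' }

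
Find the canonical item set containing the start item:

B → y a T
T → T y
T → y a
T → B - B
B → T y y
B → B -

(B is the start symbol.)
First, augment the grammar with B' → B
I₀ = CLOSURE({ [B' → . B] }):
  [B' → . B] has the dot before B: add [B → . y a T], [B → . T y y], [B → . B -]
  [B → . T y y] has the dot before T: add [T → . T y], [T → . y a], [T → . B - B]
No further items can be added.

I₀ = { [B → . B -], [B → . T y y], [B → . y a T], [B' → . B], [T → . B - B], [T → . T y], [T → . y a] }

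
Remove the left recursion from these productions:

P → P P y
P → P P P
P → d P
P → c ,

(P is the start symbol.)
P → d P P'
P → c , P'
P' → P y P'
P' → P P P'
P' → ε

P is directly left-recursive. The standard transformation for
  A → A α₁ | ... | A α_m | β₁ | ... | β_n
is
  A  → β₁ A' | ... | β_n A'
  A' → α₁ A' | ... | α_m A' | ε

P → d P becomes P → d P P'
P → c , becomes P → c , P'
P → P P y becomes P' → P y P'
P → P P P becomes P' → P P P'
Add P' → ε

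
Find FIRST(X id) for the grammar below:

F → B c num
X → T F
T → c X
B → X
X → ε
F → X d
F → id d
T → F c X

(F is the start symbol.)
FIRST sets of the non-terminals involved (from the grammar, by fixed-point iteration):
  FIRST(X) = { 'c', 'd', 'id', ε }

To compute FIRST(X id), process the symbols left to right:
Symbol X is a non-terminal. Add FIRST(X) \ {ε} = { 'c', 'd', 'id' }
X is nullable (ε ∈ FIRST(X)), continue to the next symbol.
Symbol id is a terminal. Add 'id' and stop.
FIRST(X id) = { 'c', 'd', 'id' }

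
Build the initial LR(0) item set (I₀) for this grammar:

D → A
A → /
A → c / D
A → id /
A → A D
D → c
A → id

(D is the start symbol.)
{ [A → . /], [A → . A D], [A → . c / D], [A → . id /], [A → . id], [D → . A], [D → . c], [D' → . D] }

First, augment the grammar with D' → D
I₀ = CLOSURE({ [D' → . D] }):
  [D' → . D] has the dot before D: add [D → . A], [D → . c]
  [D → . A] has the dot before A: add [A → . /], [A → . c / D], [A → . id /], [A → . A D], [A → . id]
No further items can be added.

I₀ = { [A → . /], [A → . A D], [A → . c / D], [A → . id /], [A → . id], [D → . A], [D → . c], [D' → . D] }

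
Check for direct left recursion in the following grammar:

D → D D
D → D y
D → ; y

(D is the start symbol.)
Yes, D is left-recursive

Direct left recursion occurs when N → N α for some non-terminal N (the right-hand side begins with the left-hand side itself).

D → D D: LEFT RECURSIVE (starts with D)
D → D y: LEFT RECURSIVE (starts with D)
D → ; y: starts with ';'

The grammar has direct left recursion on: D.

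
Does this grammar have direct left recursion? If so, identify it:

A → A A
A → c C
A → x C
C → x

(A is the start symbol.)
Direct left recursion occurs when N → N α for some non-terminal N (the right-hand side begins with the left-hand side itself).

A → A A: LEFT RECURSIVE (starts with A)
A → c C: starts with c
A → x C: starts with x
C → x: starts with x

The grammar has direct left recursion on: A.

Answer: Yes, A is left-recursive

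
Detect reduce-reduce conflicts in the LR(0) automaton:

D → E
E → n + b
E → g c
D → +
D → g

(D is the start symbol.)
A reduce-reduce conflict occurs when an LR(0) state has two complete items [A → α .] and [B → β .] — both call for a reduction, and with no lookahead the parser cannot choose between them.

Augment with D' → D and build the canonical LR(0) collection (I0 = CLOSURE({[D' → . D]}), then GOTO on every symbol after a dot until no new states appear). It has 9 states:
  I0: { [D → . +], [D → . E], [D → . g], [D' → . D], [E → . g c], [E → . n + b] }  — shift
  I1: { [D → + .] }  — reduce
  I2: { [D' → D .] }  — accept
  I3: { [D → E .] }  — reduce
  I4: { [D → g .], [E → g . c] }  — shift, reduce
  I5: { [E → n . + b] }  — shift
  I6: { [E → n + . b] }  — shift
  I7: { [E → n + b .] }  — reduce
  I8: { [E → g c .] }  — reduce

No state contains more than one complete item.

Answer: No reduce-reduce conflicts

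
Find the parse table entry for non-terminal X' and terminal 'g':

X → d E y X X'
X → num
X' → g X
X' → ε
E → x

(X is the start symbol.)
To find M[X', 'g'], we find productions for X' where 'g' is in the predict set (PREDICT(N → α) = (FIRST(α) \ {ε}) ∪ (FOLLOW(N) if α ⇒* ε)).

Relevant sets:
  FOLLOW(X') = { $, 'g' }

X' → g X: PREDICT = { 'g' }
  'g' is in predict set, so this production goes in M[X', 'g']
X' → ε: PREDICT = { $, 'g' }
  'g' is in predict set, so this production goes in M[X', 'g']

M[X', 'g'] = X' → g X, X' → ε  (a multiply-defined cell — the grammar is not LL(1))

Answer: X' → g X, X' → ε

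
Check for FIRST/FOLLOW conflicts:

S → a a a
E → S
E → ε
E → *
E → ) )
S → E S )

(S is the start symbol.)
A FIRST/FOLLOW conflict occurs when a non-terminal N has a nullable alternative N → β (β ⇒* ε) and another alternative N → α with FIRST(α) ∩ FOLLOW(N) ≠ ∅: on such a lookahead the parser cannot decide between expanding α and letting N vanish via β.

Nullable non-terminals: E.
FIRST sets used below: FIRST(S) = { ')', '*', 'a' }

E: nullable alternative(s) E → ε; FOLLOW(E) = { ')', '*', 'a' }
  E → S: FIRST \ {ε} = { ')', '*', 'a' } — overlaps FOLLOW(E) on { ')', '*', 'a' }: CONFLICT
  E → ε: FIRST \ {ε} = { } — this is the only nullable alternative, skip
  E → *: FIRST \ {ε} = { '*' } — overlaps FOLLOW(E) on { '*' }: CONFLICT
  E → ) ): FIRST \ {ε} = { ')' } — overlaps FOLLOW(E) on { ')' }: CONFLICT

S has no nullable alternative, so no FIRST/FOLLOW check is needed there.

So the grammar has 3 FIRST/FOLLOW conflicts (marked CONFLICT above).

Answer: Yes. E → S with FOLLOW(E) on { ')', '*', 'a' }; E → '*' with FOLLOW(E) on { '*' }; E → ')' ')' with FOLLOW(E) on { ')' }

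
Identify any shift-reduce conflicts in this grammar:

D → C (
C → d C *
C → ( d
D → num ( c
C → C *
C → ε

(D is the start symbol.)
Augment with D' → D and build the canonical LR(0) collection (I0 = CLOSURE({[D' → . D]}), then GOTO on every symbol after a dot until no new states appear). It has 13 states:
  I0: { [C → . ( d], [C → . C *], [C → . d C *], [C → .], [D → . C (], [D → . num ( c], [D' → . D] }  — shift, reduce
  I1: { [C → ( . d] }  — shift
  I2: { [C → C . *], [D → C . (] }  — shift
  I3: { [D' → D .] }  — accept
  I4: { [C → . ( d], [C → . C *], [C → . d C *], [C → .], [C → d . C *] }  — shift, reduce
  I5: { [D → num . ( c] }  — shift
  I6: { [D → num ( . c] }  — shift
  I7: { [D → num ( c .] }  — reduce
  I8: { [C → C . *], [C → d C . *] }  — shift
  I9: { [C → C * .], [C → d C * .] }  — 2 reduces
  I10: { [D → C ( .] }  — reduce
  I11: { [C → C * .] }  — reduce
  I12: { [C → ( d .] }  — reduce

I0 contains reduce item [C → .] and shift items [C → . ( d], [C → . d C *], [D → . num ( c] — shift-reduce conflict.
I4 contains reduce item [C → .] and shift items [C → . ( d], [C → . d C *] — shift-reduce conflict.

Answer: Yes — I0: [C → .] vs [C → . ( d]; I4: [C → .] vs [C → . ( d]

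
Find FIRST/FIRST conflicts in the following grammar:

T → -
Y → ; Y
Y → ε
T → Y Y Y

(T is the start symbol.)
No FIRST/FIRST conflicts.

FIRST sets of the non-terminals at (or reachable through a nullable prefix from) the front of some alternative:
  FIRST(Y) = { ';', ε }

Productions for T:
  T → -: FIRST = { '-' }
  T → Y Y Y: FIRST = { ';', ε }
Productions for Y:
  Y → ; Y: FIRST = { ';' }
  Y → ε: FIRST = { ε }

All alternatives of each non-terminal have pairwise disjoint FIRST sets.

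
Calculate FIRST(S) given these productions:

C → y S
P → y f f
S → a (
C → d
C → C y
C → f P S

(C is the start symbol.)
To compute FIRST(S), examine every production with S on the left-hand side, reading each right-hand side left to right until a non-nullable symbol is reached.

From S → a (:
  - a is a terminal: add 'a' and stop

Collecting: FIRST(S) = { 'a' }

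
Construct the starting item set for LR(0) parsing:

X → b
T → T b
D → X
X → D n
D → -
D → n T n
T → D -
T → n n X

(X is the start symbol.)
First, augment the grammar with X' → X
I₀ = CLOSURE({ [X' → . X] }):
  [X' → . X] has the dot before X: add [X → . b], [X → . D n]
  [X → . D n] has the dot before D: add [D → . X], [D → . -], [D → . n T n]
No further items can be added.

I₀ = { [D → . -], [D → . X], [D → . n T n], [X → . D n], [X → . b], [X' → . X] }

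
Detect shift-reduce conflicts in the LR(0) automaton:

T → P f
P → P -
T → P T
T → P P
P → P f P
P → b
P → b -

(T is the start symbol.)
A shift-reduce conflict occurs when an LR(0) state has both:
  - a complete (reduce) item [A → α .] (dot at the end), and
  - a shift item [B → β . c γ] (dot before a terminal).

Augment with T' → T and build the canonical LR(0) collection (I0 = CLOSURE({[T' → . T]}), then GOTO on every symbol after a dot until no new states appear). It has 11 states:
  I0: { [P → . P -], [P → . P f P], [P → . b -], [P → . b], [T → . P P], [T → . P T], [T → . P f], [T' → . T] }  — shift
  I1: { [P → . P -], [P → . P f P], [P → . b -], [P → . b], [P → P . -], [P → P . f P], [T → . P P], [T → . P T], [T → . P f], [T → P . P], [T → P . T], [T → P . f] }  — shift
  I2: { [T' → T .] }  — accept
  I3: { [P → b . -], [P → b .] }  — shift, reduce
  I4: { [P → b - .] }  — reduce
  I5: { [P → P - .] }  — reduce
  I6: { [P → . P -], [P → . P f P], [P → . b -], [P → . b], [P → P . -], [P → P . f P], [T → . P P], [T → . P T], [T → . P f], [T → P . P], [T → P . T], [T → P . f], [T → P P .] }  — shift, reduce
  I7: { [T → P T .] }  — reduce
  I8: { [P → . P -], [P → . P f P], [P → . b -], [P → . b], [P → P f . P], [T → P f .] }  — shift, reduce
  I9: { [P → P . -], [P → P . f P], [P → P f P .] }  — shift, reduce
  I10: { [P → . P -], [P → . P f P], [P → . b -], [P → . b], [P → P f . P] }  — shift

I3 contains reduce item [P → b .] and shift item [P → b . -] — shift-reduce conflict.
I6 contains reduce item [T → P P .] and shift items [P → P . -], [P → P . f P], [P → . b], [P → . b -], [T → P . f] — shift-reduce conflict.
I8 contains reduce item [T → P f .] and shift items [P → . b], [P → . b -] — shift-reduce conflict.
I9 contains reduce item [P → P f P .] and shift items [P → P . -], [P → P . f P] — shift-reduce conflict.

Answer: Yes — I3: [P → b .] vs [P → b . -]; I6: [T → P P .] vs [P → P . -]; I8: [T → P f .] vs [P → . b]; I9: [P → P f P .] vs [P → P . -]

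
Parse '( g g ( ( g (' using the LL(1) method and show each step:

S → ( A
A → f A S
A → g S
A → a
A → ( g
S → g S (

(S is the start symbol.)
LL(1) parsing maintains a stack (initially the start symbol over $) and the input. At each step: if the stack top is a terminal, match it against the current input token; if it is a non-terminal N, replace it with the RHS of M[N, lookahead] (the unique production whose predict set contains the lookahead).

Stack is shown with the top on the left.

Stack    Input            Action
--------------------------------
S $      ( g g ( ( g ( $  output S → ( A
( A $    ( g g ( ( g ( $  match '('
A $      g g ( ( g ( $    output A → g S
g S $    g g ( ( g ( $    match 'g'
S $      g ( ( g ( $      output S → g S (
g S ( $  g ( ( g ( $      match 'g'
S ( $    ( ( g ( $        output S → ( A
( A ( $  ( ( g ( $        match '('
A ( $    ( g ( $          output A → ( g
( g ( $  ( g ( $          match '('
g ( $    g ( $            match 'g'
( $      ( $              match '('
$        $                accept

The string is accepted.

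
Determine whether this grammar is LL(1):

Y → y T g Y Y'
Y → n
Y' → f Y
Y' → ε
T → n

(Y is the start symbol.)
A grammar is LL(1) if for each non-terminal N with multiple productions, the predict sets of those productions are pairwise disjoint, where PREDICT(N → α) = (FIRST(α) \ {ε}) ∪ (FOLLOW(N) if α ⇒* ε).

Relevant sets:
  FOLLOW(Y') = { $, 'f' }

For Y:
  PREDICT(Y → y T g Y Y') = { 'y' }
  PREDICT(Y → n) = { 'n' }
For Y':
  PREDICT(Y' → f Y) = { 'f' }
  PREDICT(Y' → ε) = { $, 'f' }
T has a single production, so nothing to check there.

Conflict found: Predict set conflict for Y': { 'f' }
The grammar is NOT LL(1).

Answer: No. Predict set conflict for Y': { 'f' }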